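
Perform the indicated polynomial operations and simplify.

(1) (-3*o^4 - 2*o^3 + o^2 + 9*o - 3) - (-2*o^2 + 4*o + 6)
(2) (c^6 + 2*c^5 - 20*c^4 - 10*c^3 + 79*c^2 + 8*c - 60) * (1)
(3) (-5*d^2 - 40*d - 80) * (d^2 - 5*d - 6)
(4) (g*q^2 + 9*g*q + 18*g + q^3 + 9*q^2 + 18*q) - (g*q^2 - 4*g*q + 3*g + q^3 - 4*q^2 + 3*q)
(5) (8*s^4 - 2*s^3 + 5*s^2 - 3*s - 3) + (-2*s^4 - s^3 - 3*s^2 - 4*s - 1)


(1) = -3*o^4 - 2*o^3 + 3*o^2 + 5*o - 9
(2) = c^6 + 2*c^5 - 20*c^4 - 10*c^3 + 79*c^2 + 8*c - 60
(3) = -5*d^4 - 15*d^3 + 150*d^2 + 640*d + 480
(4) = 13*g*q + 15*g + 13*q^2 + 15*q
(5) = 6*s^4 - 3*s^3 + 2*s^2 - 7*s - 4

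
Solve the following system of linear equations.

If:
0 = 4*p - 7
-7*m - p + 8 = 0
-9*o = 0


Then:
m = 25/28
o = 0
p = 7/4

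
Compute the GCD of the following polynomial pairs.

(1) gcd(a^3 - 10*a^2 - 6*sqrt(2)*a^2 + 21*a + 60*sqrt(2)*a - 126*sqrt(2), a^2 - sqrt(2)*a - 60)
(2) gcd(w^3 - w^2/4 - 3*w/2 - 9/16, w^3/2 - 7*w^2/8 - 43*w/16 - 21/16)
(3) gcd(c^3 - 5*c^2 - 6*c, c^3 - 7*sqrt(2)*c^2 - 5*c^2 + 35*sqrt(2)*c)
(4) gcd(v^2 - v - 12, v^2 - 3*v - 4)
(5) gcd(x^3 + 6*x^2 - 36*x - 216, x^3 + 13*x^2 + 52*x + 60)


(1) = gcd((a - 7)*(a - 3)*(a - 6*sqrt(2)), (a - 6*sqrt(2))*(a + 5*sqrt(2))) = a - 6*sqrt(2)
(2) = gcd((w - 3/2)*(w + 1/2)*(w + 3/4), (w/2 + 1/2)*(w - 7/2)*(w + 3/4)) = w + 3/4
(3) = c
(4) = v - 4
(5) = gcd((x - 6)*(x + 6)^2, (x + 2)*(x + 5)*(x + 6)) = x + 6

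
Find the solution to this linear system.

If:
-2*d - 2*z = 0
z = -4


Then:
d = 4
z = -4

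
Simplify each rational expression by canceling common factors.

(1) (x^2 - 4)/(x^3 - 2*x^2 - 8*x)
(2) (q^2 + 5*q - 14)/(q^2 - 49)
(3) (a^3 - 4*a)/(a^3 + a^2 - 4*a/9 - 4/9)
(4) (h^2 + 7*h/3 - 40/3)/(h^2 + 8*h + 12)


(1) = (x - 2)/(x^2 - 4*x)
(2) = (q - 2)/(q - 7)
(3) = (9*a^3 - 36*a)/(9*a^3 + 9*a^2 - 4*a - 4)
(4) = (3*h^2 + 7*h - 40)/(3*h^2 + 24*h + 36)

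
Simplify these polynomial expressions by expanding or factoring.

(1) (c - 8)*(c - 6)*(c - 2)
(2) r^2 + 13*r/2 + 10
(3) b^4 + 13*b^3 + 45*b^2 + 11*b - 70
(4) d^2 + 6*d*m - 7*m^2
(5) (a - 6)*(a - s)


(1) = c^3 - 16*c^2 + 76*c - 96
(2) = (r + 5/2)*(r + 4)
(3) = (b - 1)*(b + 2)*(b + 5)*(b + 7)
(4) = (d - m)*(d + 7*m)
(5) = a^2 - a*s - 6*a + 6*s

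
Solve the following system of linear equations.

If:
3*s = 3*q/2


Then:
q = 2*s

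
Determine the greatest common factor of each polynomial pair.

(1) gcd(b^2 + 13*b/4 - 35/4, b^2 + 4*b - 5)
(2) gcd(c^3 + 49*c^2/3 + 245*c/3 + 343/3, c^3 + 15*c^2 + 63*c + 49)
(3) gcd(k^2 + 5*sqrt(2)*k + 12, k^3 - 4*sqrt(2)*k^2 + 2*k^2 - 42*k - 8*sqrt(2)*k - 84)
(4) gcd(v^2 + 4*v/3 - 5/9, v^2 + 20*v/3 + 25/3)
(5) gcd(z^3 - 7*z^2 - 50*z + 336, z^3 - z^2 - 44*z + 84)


(1) = gcd((b - 7/4)*(b + 5), (b - 1)*(b + 5)) = b + 5
(2) = c^2 + 14*c + 49
(3) = k + 3*sqrt(2)
(4) = gcd((v - 1/3)*(v + 5/3), (v + 5/3)*(v + 5)) = v + 5/3
(5) = z^2 + z - 42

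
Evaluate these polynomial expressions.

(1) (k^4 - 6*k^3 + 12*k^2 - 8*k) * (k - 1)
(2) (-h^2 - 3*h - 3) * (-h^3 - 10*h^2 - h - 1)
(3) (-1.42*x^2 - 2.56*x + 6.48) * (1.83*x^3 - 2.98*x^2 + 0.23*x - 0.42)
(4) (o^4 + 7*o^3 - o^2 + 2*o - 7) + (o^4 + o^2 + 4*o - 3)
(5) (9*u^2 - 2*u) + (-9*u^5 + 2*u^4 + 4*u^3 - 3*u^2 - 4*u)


(1) = k^5 - 7*k^4 + 18*k^3 - 20*k^2 + 8*k
(2) = h^5 + 13*h^4 + 34*h^3 + 34*h^2 + 6*h + 3
(3) = -2.5986*x^5 - 0.4532*x^4 + 19.1606*x^3 - 19.3028*x^2 + 2.5656*x - 2.7216
(4) = 2*o^4 + 7*o^3 + 6*o - 10
(5) = -9*u^5 + 2*u^4 + 4*u^3 + 6*u^2 - 6*u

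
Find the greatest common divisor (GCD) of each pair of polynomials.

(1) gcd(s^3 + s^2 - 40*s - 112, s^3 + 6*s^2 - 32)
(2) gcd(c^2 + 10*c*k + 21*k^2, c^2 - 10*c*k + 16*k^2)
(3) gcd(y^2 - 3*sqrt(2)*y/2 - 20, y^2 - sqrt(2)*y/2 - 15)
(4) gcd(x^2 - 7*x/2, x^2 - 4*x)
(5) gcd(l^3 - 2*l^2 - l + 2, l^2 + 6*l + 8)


(1) = s^2 + 8*s + 16
(2) = gcd((c + 3*k)*(c + 7*k), (c - 8*k)*(c - 2*k)) = 1
(3) = gcd((y - 4*sqrt(2))*(y + 5*sqrt(2)/2), (y - 3*sqrt(2))*(y + 5*sqrt(2)/2)) = y + 5*sqrt(2)/2
(4) = x
(5) = 1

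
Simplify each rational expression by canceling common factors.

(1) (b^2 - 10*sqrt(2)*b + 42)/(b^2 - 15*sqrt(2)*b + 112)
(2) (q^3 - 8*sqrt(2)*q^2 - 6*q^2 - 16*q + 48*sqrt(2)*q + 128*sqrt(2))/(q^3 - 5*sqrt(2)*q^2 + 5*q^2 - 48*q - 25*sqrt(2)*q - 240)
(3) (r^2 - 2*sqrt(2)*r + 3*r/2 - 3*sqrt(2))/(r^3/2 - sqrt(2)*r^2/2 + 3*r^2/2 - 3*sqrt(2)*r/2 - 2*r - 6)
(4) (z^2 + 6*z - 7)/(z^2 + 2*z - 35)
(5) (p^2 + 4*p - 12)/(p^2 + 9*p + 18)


(1) = (b - 3*sqrt(2))/(b - 8*sqrt(2))
(2) = (q^2 - 6*q - 16)/(q^2 + q*(3*sqrt(2) + 5) + 15*sqrt(2))
(3) = (4*r + 6)/(2*r^2 + r*(2*sqrt(2) + 6) + 6*sqrt(2))
(4) = (z - 1)/(z - 5)
(5) = (p - 2)/(p + 3)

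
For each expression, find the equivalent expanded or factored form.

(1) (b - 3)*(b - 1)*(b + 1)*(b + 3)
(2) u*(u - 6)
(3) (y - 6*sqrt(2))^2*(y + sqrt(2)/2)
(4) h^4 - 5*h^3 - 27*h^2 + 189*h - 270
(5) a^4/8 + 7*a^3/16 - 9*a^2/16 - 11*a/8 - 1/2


(1) = b^4 - 10*b^2 + 9
(2) = u^2 - 6*u
(3) = y^3 - 23*sqrt(2)*y^2/2 + 60*y + 36*sqrt(2)
(4) = (h - 5)*(h - 3)^2*(h + 6)
(5) = (a/4 + 1)*(a/2 + 1/2)*(a - 2)*(a + 1/2)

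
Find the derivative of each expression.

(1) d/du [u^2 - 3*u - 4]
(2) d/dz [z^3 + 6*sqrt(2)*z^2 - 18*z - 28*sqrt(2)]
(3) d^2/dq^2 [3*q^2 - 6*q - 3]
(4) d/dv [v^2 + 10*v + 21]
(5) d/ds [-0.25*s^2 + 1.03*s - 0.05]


(1) = 2*u - 3
(2) = 3*z^2 + 12*sqrt(2)*z - 18
(3) = 6
(4) = 2*v + 10
(5) = 1.03 - 0.5*s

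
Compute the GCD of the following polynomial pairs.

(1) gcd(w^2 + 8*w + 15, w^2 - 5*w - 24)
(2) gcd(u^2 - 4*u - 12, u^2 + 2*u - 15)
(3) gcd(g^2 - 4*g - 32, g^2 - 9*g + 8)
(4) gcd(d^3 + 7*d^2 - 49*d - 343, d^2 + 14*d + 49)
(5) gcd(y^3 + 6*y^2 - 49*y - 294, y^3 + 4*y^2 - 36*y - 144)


(1) = w + 3
(2) = 1
(3) = g - 8
(4) = d^2 + 14*d + 49
(5) = y + 6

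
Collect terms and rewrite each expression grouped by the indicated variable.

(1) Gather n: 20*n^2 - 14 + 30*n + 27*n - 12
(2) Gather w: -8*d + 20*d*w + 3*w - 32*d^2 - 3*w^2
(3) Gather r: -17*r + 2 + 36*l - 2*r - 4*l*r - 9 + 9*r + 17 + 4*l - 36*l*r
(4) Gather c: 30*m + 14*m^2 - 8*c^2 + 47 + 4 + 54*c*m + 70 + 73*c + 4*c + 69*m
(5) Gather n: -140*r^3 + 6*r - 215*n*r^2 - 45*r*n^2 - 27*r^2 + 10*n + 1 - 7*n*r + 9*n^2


(1) = 20*n^2 + 57*n - 26
(2) = -32*d^2 - 8*d - 3*w^2 + w*(20*d + 3)
(3) = 40*l + r*(-40*l - 10) + 10
(4) = -8*c^2 + c*(54*m + 77) + 14*m^2 + 99*m + 121
(5) = n^2*(9 - 45*r) + n*(-215*r^2 - 7*r + 10) - 140*r^3 - 27*r^2 + 6*r + 1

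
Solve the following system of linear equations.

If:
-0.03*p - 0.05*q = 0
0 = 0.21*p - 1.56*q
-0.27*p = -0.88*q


Then:
p = 0.00
q = 0.00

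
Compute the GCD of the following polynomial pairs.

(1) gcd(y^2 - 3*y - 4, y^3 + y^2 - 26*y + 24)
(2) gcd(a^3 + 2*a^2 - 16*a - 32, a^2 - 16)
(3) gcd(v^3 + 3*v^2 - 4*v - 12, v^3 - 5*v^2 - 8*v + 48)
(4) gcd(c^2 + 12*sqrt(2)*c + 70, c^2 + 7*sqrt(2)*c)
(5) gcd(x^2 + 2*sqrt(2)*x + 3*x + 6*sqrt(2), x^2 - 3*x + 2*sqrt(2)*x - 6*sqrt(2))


(1) = gcd((y - 4)*(y + 1), (y - 4)*(y - 1)*(y + 6)) = y - 4
(2) = a^2 - 16
(3) = gcd((v - 2)*(v + 2)*(v + 3), (v - 4)^2*(v + 3)) = v + 3
(4) = gcd((c + 5*sqrt(2))*(c + 7*sqrt(2)), c*(c + 7*sqrt(2))) = c + 7*sqrt(2)
(5) = x + 2*sqrt(2)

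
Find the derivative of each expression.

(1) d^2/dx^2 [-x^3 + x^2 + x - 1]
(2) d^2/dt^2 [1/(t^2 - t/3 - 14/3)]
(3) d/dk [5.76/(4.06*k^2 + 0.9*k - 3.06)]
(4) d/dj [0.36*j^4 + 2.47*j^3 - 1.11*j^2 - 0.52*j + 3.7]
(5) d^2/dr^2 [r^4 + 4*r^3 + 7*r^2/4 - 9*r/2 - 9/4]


(1) = 2 - 6*x
(2) = 6*(9*t^2 - 3*t - (6*t - 1)^2 - 42)/(-3*t^2 + t + 14)^3
(3) = (-46.7712*k - 5.184)/(4.06*k^2 + 0.9*k - 3.06)^2
(4) = 1.44*j^3 + 7.41*j^2 - 2.22*j - 0.52
(5) = 12*r^2 + 24*r + 7/2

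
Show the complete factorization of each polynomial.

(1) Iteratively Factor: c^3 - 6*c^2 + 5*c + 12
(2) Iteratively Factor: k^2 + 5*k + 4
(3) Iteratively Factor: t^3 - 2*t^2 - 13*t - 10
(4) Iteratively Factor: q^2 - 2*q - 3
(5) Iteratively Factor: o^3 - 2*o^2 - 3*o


(1) = (c - 4)*(c^2 - 2*c - 3) = (c - 4)*(c - 3)*(c + 1)
(2) = (k + 4)*(k + 1)
(3) = (t + 1)*(t^2 - 3*t - 10) = (t - 5)*(t + 1)*(t + 2)
(4) = (q - 3)*(q + 1)
(5) = (o - 3)*(o^2 + o) = o*(o - 3)*(o + 1)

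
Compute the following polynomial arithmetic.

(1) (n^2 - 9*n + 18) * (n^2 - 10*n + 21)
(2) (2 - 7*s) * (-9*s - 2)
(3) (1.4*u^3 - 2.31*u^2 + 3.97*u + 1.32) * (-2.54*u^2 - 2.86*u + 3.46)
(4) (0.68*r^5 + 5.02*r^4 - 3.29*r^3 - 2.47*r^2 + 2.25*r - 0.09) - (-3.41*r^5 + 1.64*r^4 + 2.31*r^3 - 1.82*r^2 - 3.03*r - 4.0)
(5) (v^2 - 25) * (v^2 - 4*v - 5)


(1) = n^4 - 19*n^3 + 129*n^2 - 369*n + 378
(2) = 63*s^2 - 4*s - 4
(3) = -3.556*u^5 + 1.8634*u^4 + 1.3668*u^3 - 22.6996*u^2 + 9.961*u + 4.5672
(4) = 4.09*r^5 + 3.38*r^4 - 5.6*r^3 - 0.65*r^2 + 5.28*r + 3.91
(5) = v^4 - 4*v^3 - 30*v^2 + 100*v + 125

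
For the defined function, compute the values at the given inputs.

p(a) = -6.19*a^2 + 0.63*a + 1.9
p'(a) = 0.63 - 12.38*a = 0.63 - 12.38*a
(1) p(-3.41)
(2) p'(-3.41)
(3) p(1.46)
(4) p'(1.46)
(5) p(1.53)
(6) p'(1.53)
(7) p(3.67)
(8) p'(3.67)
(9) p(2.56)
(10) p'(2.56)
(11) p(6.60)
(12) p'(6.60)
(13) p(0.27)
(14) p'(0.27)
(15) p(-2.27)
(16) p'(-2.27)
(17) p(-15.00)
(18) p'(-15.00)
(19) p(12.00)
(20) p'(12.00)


(1) = -72.23
(2) = 42.85
(3) = -10.37
(4) = -17.44
(5) = -11.63
(6) = -18.31
(7) = -79.16
(8) = -44.80
(9) = -37.05
(10) = -31.06
(11) = -263.58
(12) = -81.08
(13) = 1.62
(14) = -2.71
(15) = -31.43
(16) = 28.73
(17) = -1400.30
(18) = 186.33
(19) = -881.90
(20) = -147.93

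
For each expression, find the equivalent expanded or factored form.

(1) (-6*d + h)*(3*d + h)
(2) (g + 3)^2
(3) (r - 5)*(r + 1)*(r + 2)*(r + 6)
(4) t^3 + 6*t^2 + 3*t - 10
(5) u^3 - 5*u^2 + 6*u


(1) = -18*d^2 - 3*d*h + h^2
(2) = g^2 + 6*g + 9
(3) = r^4 + 4*r^3 - 25*r^2 - 88*r - 60
(4) = (t - 1)*(t + 2)*(t + 5)
(5) = u*(u - 3)*(u - 2)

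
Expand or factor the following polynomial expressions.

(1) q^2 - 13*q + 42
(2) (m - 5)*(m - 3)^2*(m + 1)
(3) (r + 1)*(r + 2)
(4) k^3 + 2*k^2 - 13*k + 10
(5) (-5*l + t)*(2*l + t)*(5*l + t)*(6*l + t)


(1) = (q - 7)*(q - 6)
(2) = m^4 - 10*m^3 + 28*m^2 - 6*m - 45
(3) = r^2 + 3*r + 2
(4) = (k - 2)*(k - 1)*(k + 5)
(5) = -300*l^4 - 200*l^3*t - 13*l^2*t^2 + 8*l*t^3 + t^4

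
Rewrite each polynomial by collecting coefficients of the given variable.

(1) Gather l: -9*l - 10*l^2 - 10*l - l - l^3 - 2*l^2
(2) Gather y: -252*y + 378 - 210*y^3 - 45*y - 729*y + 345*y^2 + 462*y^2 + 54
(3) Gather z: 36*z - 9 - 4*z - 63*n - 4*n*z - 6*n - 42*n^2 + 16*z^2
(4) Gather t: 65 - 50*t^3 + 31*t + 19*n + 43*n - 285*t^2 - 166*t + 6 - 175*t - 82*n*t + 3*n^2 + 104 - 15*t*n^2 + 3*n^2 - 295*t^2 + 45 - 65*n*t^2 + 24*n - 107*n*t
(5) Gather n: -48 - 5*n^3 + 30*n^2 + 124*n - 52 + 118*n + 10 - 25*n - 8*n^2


(1) = -l^3 - 12*l^2 - 20*l
(2) = -210*y^3 + 807*y^2 - 1026*y + 432
(3) = -42*n^2 - 69*n + 16*z^2 + z*(32 - 4*n) - 9
(4) = 6*n^2 + 86*n - 50*t^3 + t^2*(-65*n - 580) + t*(-15*n^2 - 189*n - 310) + 220
(5) = -5*n^3 + 22*n^2 + 217*n - 90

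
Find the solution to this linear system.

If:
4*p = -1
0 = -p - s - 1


Then:
p = -1/4
s = -3/4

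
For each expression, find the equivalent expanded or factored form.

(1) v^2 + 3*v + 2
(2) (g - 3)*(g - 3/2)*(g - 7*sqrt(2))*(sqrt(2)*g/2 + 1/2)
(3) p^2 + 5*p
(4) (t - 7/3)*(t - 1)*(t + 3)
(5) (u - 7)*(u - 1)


(1) = (v + 1)*(v + 2)
(2) = sqrt(2)*g^4/2 - 13*g^3/2 - 9*sqrt(2)*g^3/4 - 5*sqrt(2)*g^2/4 + 117*g^2/4 - 117*g/4 + 63*sqrt(2)*g/4 - 63*sqrt(2)/4
(3) = p*(p + 5)
(4) = t^3 - t^2/3 - 23*t/3 + 7
(5) = u^2 - 8*u + 7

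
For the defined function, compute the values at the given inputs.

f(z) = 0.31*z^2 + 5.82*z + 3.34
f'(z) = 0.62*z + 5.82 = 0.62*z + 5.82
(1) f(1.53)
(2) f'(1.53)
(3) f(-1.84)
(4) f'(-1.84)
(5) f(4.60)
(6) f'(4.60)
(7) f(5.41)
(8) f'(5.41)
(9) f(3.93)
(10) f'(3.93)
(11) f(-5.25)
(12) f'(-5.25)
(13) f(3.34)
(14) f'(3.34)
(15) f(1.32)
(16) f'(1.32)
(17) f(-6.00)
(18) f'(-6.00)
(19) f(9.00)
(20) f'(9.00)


(1) = 12.97
(2) = 6.77
(3) = -6.32
(4) = 4.68
(5) = 36.67
(6) = 8.67
(7) = 43.90
(8) = 9.17
(9) = 31.00
(10) = 8.26
(11) = -18.67
(12) = 2.57
(13) = 26.24
(14) = 7.89
(15) = 11.56
(16) = 6.64
(17) = -20.42
(18) = 2.10
(19) = 80.83
(20) = 11.40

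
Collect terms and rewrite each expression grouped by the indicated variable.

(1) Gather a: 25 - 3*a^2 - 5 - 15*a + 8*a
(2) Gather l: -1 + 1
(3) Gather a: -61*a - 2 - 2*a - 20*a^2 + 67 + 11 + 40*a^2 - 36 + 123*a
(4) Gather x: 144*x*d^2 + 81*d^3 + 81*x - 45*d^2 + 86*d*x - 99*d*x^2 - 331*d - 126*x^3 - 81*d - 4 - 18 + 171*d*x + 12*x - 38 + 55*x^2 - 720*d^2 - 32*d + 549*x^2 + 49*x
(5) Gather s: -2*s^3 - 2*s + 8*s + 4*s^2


(1) = -3*a^2 - 7*a + 20
(2) = 0
(3) = 20*a^2 + 60*a + 40
(4) = 81*d^3 - 765*d^2 - 444*d - 126*x^3 + x^2*(604 - 99*d) + x*(144*d^2 + 257*d + 142) - 60
(5) = -2*s^3 + 4*s^2 + 6*s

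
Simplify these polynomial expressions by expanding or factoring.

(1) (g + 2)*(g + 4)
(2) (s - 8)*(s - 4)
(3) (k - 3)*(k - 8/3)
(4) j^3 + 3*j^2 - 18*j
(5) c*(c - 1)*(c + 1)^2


(1) = g^2 + 6*g + 8
(2) = s^2 - 12*s + 32
(3) = k^2 - 17*k/3 + 8
(4) = j*(j - 3)*(j + 6)
(5) = c^4 + c^3 - c^2 - c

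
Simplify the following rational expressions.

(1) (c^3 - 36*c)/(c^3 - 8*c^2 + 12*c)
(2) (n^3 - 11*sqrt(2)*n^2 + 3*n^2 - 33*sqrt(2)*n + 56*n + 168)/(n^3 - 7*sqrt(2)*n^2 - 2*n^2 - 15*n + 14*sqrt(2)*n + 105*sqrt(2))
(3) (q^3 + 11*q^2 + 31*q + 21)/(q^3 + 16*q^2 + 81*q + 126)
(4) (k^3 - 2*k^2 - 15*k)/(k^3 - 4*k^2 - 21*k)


(1) = (c + 6)/(c - 2)
(2) = (n - 4*sqrt(2))/(n - 5)
(3) = (q + 1)/(q + 6)
(4) = (k - 5)/(k - 7)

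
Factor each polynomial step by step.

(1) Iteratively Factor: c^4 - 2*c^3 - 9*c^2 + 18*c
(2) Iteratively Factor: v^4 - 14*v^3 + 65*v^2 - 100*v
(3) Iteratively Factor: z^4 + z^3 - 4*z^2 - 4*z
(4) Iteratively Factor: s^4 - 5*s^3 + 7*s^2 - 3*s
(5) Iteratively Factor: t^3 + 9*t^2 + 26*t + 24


(1) = (c - 2)*(c^3 - 9*c) = (c - 2)*(c + 3)*(c^2 - 3*c) = (c - 3)*(c - 2)*(c + 3)*(c)
(2) = (v - 5)*(v^3 - 9*v^2 + 20*v) = (v - 5)^2*(v^2 - 4*v) = v*(v - 5)^2*(v - 4)
(3) = (z + 2)*(z^3 - z^2 - 2*z) = (z + 1)*(z + 2)*(z^2 - 2*z) = (z - 2)*(z + 1)*(z + 2)*(z)
(4) = (s - 1)*(s^3 - 4*s^2 + 3*s) = s*(s - 1)*(s^2 - 4*s + 3) = s*(s - 3)*(s - 1)*(s - 1)
(5) = (t + 4)*(t^2 + 5*t + 6) = (t + 3)*(t + 4)*(t + 2)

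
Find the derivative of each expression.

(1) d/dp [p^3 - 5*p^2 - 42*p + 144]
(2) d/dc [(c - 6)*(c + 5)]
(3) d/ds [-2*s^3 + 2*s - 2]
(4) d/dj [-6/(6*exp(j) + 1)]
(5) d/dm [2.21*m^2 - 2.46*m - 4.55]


(1) = 3*p^2 - 10*p - 42
(2) = 2*c - 1
(3) = 2 - 6*s^2
(4) = 36*exp(j)/(6*exp(j) + 1)^2
(5) = 4.42*m - 2.46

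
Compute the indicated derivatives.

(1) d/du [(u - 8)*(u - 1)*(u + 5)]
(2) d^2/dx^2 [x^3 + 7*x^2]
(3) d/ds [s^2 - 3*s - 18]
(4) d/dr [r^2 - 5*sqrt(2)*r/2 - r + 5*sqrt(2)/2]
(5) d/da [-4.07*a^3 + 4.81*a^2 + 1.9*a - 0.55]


(1) = 3*u^2 - 8*u - 37
(2) = 6*x + 14
(3) = 2*s - 3
(4) = 2*r - 5*sqrt(2)/2 - 1
(5) = -12.21*a^2 + 9.62*a + 1.9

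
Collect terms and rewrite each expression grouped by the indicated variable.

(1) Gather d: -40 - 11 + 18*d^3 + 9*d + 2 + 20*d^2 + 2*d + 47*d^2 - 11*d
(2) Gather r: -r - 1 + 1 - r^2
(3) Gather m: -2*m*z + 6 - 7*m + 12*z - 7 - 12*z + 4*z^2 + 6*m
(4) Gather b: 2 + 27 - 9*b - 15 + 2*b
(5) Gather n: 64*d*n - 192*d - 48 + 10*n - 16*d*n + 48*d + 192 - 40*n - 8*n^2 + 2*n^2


(1) = 18*d^3 + 67*d^2 - 49
(2) = -r^2 - r
(3) = m*(-2*z - 1) + 4*z^2 - 1
(4) = 14 - 7*b
(5) = -144*d - 6*n^2 + n*(48*d - 30) + 144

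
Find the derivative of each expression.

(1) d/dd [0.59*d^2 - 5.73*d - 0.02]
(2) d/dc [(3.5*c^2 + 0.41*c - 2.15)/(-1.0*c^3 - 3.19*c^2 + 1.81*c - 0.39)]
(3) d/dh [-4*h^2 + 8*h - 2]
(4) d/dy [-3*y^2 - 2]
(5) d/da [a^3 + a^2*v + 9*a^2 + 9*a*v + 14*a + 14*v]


(1) = 1.18*d - 5.73
(2) = (3.5*c^4 + 0.82*c^3 + 1.1929*c^2 - 16.447*c + 3.7316)/(1.0*c^6 + 6.38*c^5 + 6.5561*c^4 - 10.7678*c^3 + 5.7643*c^2 - 1.4118*c + 0.1521)
(3) = 8 - 8*h
(4) = -6*y
(5) = 3*a^2 + 2*a*v + 18*a + 9*v + 14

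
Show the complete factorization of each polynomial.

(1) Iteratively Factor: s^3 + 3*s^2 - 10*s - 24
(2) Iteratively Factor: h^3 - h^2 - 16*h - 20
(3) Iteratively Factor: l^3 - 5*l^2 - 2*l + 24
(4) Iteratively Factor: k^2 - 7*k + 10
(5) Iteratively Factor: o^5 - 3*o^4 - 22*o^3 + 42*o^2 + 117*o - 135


(1) = (s + 4)*(s^2 - s - 6) = (s + 2)*(s + 4)*(s - 3)
(2) = (h + 2)*(h^2 - 3*h - 10) = (h - 5)*(h + 2)*(h + 2)
(3) = (l - 4)*(l^2 - l - 6) = (l - 4)*(l - 3)*(l + 2)
(4) = (k - 5)*(k - 2)
(5) = (o + 3)*(o^4 - 6*o^3 - 4*o^2 + 54*o - 45) = (o - 3)*(o + 3)*(o^3 - 3*o^2 - 13*o + 15) = (o - 5)*(o - 3)*(o + 3)*(o^2 + 2*o - 3) = (o - 5)*(o - 3)*(o + 3)^2*(o - 1)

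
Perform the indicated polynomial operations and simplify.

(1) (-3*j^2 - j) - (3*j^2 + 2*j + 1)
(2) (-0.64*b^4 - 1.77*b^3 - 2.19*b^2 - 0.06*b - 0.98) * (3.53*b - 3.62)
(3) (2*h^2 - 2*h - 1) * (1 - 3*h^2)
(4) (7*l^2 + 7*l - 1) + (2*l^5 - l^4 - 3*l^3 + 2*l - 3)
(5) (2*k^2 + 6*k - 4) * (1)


(1) = -6*j^2 - 3*j - 1
(2) = -2.2592*b^5 - 3.9313*b^4 - 1.3233*b^3 + 7.716*b^2 - 3.2422*b + 3.5476
(3) = -6*h^4 + 6*h^3 + 5*h^2 - 2*h - 1
(4) = 2*l^5 - l^4 - 3*l^3 + 7*l^2 + 9*l - 4
(5) = 2*k^2 + 6*k - 4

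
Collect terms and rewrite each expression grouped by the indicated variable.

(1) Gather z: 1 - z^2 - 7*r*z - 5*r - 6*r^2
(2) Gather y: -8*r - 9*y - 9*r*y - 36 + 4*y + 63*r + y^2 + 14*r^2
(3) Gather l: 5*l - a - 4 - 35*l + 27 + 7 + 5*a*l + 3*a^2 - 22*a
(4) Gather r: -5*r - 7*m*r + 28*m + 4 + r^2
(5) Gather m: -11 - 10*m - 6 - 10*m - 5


(1) = -6*r^2 - 7*r*z - 5*r - z^2 + 1
(2) = 14*r^2 + 55*r + y^2 + y*(-9*r - 5) - 36
(3) = 3*a^2 - 23*a + l*(5*a - 30) + 30
(4) = 28*m + r^2 + r*(-7*m - 5) + 4
(5) = -20*m - 22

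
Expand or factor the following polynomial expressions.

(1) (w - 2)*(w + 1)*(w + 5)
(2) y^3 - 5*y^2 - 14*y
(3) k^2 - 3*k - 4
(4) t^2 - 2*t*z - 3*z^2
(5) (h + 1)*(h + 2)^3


(1) = w^3 + 4*w^2 - 7*w - 10
(2) = y*(y - 7)*(y + 2)
(3) = (k - 4)*(k + 1)
(4) = (t - 3*z)*(t + z)
(5) = h^4 + 7*h^3 + 18*h^2 + 20*h + 8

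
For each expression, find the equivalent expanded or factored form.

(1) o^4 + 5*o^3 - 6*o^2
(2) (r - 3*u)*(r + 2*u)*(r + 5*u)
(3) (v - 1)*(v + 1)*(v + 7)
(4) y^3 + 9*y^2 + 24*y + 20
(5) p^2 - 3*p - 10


(1) = o^2*(o - 1)*(o + 6)
(2) = r^3 + 4*r^2*u - 11*r*u^2 - 30*u^3
(3) = v^3 + 7*v^2 - v - 7
(4) = (y + 2)^2*(y + 5)
(5) = (p - 5)*(p + 2)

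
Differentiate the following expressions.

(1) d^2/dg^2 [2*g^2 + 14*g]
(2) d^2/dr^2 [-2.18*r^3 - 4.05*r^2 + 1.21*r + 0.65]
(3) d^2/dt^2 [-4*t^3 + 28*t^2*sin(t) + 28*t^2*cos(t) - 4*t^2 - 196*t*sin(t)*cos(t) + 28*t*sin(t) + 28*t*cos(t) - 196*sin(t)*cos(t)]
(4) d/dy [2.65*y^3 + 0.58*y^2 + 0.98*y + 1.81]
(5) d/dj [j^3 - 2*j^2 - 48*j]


(1) = 4
(2) = -13.08*r - 8.1
(3) = -28*sqrt(2)*t^2*sin(t + pi/4) - 140*t*sin(t) + 392*t*sin(2*t) + 84*t*cos(t) - 24*t + 112*cos(t) - 392*sqrt(2)*cos(2*t + pi/4) - 8
(4) = 7.95*y^2 + 1.16*y + 0.98
(5) = 3*j^2 - 4*j - 48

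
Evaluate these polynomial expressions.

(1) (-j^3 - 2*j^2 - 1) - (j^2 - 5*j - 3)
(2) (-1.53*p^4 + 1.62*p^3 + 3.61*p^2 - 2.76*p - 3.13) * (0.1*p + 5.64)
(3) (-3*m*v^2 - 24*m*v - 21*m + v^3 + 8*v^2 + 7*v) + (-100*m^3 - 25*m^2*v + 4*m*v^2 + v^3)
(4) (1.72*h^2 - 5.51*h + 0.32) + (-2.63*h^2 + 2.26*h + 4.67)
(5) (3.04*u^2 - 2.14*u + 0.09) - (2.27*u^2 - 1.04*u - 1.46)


(1) = -j^3 - 3*j^2 + 5*j + 2
(2) = -0.153*p^5 - 8.4672*p^4 + 9.4978*p^3 + 20.0844*p^2 - 15.8794*p - 17.6532
(3) = -100*m^3 - 25*m^2*v + m*v^2 - 24*m*v - 21*m + 2*v^3 + 8*v^2 + 7*v
(4) = -0.91*h^2 - 3.25*h + 4.99
(5) = 0.77*u^2 - 1.1*u + 1.55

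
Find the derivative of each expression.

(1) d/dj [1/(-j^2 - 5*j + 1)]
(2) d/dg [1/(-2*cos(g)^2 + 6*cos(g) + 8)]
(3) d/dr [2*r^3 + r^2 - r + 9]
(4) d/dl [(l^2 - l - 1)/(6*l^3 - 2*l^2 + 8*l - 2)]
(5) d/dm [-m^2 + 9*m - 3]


(1) = (2*j + 5)/(j^2 + 5*j - 1)^2
(2) = (3 - 2*cos(g))*sin(g)/(2*(sin(g)^2 + 3*cos(g) + 3)^2)
(3) = 6*r^2 + 2*r - 1
(4) = (-3*l^4 + 6*l^3 + 12*l^2 - 4*l + 5)/(2*(9*l^6 - 6*l^5 + 25*l^4 - 14*l^3 + 18*l^2 - 8*l + 1))
(5) = 9 - 2*m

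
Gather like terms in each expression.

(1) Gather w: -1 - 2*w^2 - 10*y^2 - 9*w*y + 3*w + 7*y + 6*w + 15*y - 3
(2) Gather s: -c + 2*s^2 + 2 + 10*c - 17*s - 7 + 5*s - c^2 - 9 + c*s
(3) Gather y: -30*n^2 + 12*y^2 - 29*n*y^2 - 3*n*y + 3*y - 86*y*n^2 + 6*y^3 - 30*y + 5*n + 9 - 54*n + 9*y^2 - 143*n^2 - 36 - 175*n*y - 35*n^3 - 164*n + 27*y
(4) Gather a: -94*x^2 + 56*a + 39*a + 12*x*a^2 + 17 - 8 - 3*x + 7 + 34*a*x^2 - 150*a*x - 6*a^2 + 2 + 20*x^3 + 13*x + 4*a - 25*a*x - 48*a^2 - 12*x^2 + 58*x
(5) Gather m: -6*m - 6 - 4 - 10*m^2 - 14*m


(1) = -2*w^2 + w*(9 - 9*y) - 10*y^2 + 22*y - 4
(2) = -c^2 + 9*c + 2*s^2 + s*(c - 12) - 14
(3) = -35*n^3 - 173*n^2 - 213*n + 6*y^3 + y^2*(21 - 29*n) + y*(-86*n^2 - 178*n) - 27
(4) = a^2*(12*x - 54) + a*(34*x^2 - 175*x + 99) + 20*x^3 - 106*x^2 + 68*x + 18
(5) = -10*m^2 - 20*m - 10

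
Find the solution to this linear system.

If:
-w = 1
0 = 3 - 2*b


Then:
b = 3/2
w = -1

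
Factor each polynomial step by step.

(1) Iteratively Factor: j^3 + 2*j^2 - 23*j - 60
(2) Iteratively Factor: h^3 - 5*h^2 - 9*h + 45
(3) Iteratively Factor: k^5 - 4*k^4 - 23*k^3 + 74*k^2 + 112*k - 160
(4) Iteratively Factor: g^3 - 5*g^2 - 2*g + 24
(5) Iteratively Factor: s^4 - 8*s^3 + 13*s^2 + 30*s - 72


(1) = (j - 5)*(j^2 + 7*j + 12) = (j - 5)*(j + 3)*(j + 4)
(2) = (h - 3)*(h^2 - 2*h - 15) = (h - 3)*(h + 3)*(h - 5)
(3) = (k - 5)*(k^4 + k^3 - 18*k^2 - 16*k + 32) = (k - 5)*(k - 4)*(k^3 + 5*k^2 + 2*k - 8) = (k - 5)*(k - 4)*(k + 2)*(k^2 + 3*k - 4) = (k - 5)*(k - 4)*(k + 2)*(k + 4)*(k - 1)
(4) = (g - 3)*(g^2 - 2*g - 8) = (g - 4)*(g - 3)*(g + 2)
(5) = (s - 4)*(s^3 - 4*s^2 - 3*s + 18) = (s - 4)*(s - 3)*(s^2 - s - 6) = (s - 4)*(s - 3)^2*(s + 2)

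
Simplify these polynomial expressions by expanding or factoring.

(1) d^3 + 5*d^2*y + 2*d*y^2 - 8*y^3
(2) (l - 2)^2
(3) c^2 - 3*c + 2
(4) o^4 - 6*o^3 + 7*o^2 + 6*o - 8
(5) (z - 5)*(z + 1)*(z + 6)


(1) = (d - y)*(d + 2*y)*(d + 4*y)
(2) = l^2 - 4*l + 4
(3) = (c - 2)*(c - 1)
(4) = (o - 4)*(o - 2)*(o - 1)*(o + 1)
(5) = z^3 + 2*z^2 - 29*z - 30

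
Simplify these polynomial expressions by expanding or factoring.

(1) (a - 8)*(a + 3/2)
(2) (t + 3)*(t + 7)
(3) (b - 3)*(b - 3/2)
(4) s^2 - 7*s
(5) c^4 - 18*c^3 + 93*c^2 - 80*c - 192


(1) = a^2 - 13*a/2 - 12
(2) = t^2 + 10*t + 21
(3) = b^2 - 9*b/2 + 9/2
(4) = s*(s - 7)
(5) = (c - 8)^2*(c - 3)*(c + 1)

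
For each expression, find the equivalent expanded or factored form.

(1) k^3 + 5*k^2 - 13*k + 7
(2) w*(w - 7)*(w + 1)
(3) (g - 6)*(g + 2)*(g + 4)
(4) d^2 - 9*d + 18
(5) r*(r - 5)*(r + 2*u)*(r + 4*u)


(1) = (k - 1)^2*(k + 7)
(2) = w^3 - 6*w^2 - 7*w
(3) = g^3 - 28*g - 48
(4) = (d - 6)*(d - 3)
(5) = r^4 + 6*r^3*u - 5*r^3 + 8*r^2*u^2 - 30*r^2*u - 40*r*u^2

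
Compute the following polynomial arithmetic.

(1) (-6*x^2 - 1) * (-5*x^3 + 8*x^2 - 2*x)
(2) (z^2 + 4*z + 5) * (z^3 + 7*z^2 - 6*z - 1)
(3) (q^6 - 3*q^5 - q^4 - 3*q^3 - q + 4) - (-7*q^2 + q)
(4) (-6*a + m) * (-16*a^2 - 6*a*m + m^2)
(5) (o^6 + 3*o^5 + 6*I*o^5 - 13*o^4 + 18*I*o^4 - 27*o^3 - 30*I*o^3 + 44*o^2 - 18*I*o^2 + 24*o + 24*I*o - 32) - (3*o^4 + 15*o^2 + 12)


(1) = 30*x^5 - 48*x^4 + 17*x^3 - 8*x^2 + 2*x
(2) = z^5 + 11*z^4 + 27*z^3 + 10*z^2 - 34*z - 5
(3) = q^6 - 3*q^5 - q^4 - 3*q^3 + 7*q^2 - 2*q + 4
(4) = 96*a^3 + 20*a^2*m - 12*a*m^2 + m^3
(5) = o^6 + 3*o^5 + 6*I*o^5 - 16*o^4 + 18*I*o^4 - 27*o^3 - 30*I*o^3 + 29*o^2 - 18*I*o^2 + 24*o + 24*I*o - 44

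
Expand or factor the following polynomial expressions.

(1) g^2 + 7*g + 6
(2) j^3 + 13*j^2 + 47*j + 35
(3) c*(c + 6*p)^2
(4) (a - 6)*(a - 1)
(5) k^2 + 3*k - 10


(1) = (g + 1)*(g + 6)
(2) = (j + 1)*(j + 5)*(j + 7)
(3) = c^3 + 12*c^2*p + 36*c*p^2
(4) = a^2 - 7*a + 6
(5) = (k - 2)*(k + 5)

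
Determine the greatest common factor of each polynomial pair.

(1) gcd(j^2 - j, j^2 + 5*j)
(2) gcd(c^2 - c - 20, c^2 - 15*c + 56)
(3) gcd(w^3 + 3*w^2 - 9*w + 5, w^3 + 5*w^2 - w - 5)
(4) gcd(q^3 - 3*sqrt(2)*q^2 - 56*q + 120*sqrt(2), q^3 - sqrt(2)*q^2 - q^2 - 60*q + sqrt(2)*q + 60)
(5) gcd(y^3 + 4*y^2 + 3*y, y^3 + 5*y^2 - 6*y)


(1) = j
(2) = 1
(3) = gcd((w - 1)^2*(w + 5), (w - 1)*(w + 1)*(w + 5)) = w^2 + 4*w - 5
(4) = gcd((q - 6*sqrt(2))*(q - 2*sqrt(2))*(q + 5*sqrt(2)), (q - 1)*(q - 6*sqrt(2))*(q + 5*sqrt(2))) = q^2 - sqrt(2)*q - 60
(5) = y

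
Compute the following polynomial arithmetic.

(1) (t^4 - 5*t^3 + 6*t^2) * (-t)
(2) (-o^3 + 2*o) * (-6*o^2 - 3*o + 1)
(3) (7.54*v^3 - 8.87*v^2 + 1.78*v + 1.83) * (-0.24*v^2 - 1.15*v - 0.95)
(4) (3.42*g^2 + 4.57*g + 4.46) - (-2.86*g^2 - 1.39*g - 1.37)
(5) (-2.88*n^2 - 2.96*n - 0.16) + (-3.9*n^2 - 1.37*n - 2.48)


(1) = -t^5 + 5*t^4 - 6*t^3
(2) = 6*o^5 + 3*o^4 - 13*o^3 - 6*o^2 + 2*o
(3) = -1.8096*v^5 - 6.5422*v^4 + 2.6103*v^3 + 5.9403*v^2 - 3.7955*v - 1.7385
(4) = 6.28*g^2 + 5.96*g + 5.83
(5) = -6.78*n^2 - 4.33*n - 2.64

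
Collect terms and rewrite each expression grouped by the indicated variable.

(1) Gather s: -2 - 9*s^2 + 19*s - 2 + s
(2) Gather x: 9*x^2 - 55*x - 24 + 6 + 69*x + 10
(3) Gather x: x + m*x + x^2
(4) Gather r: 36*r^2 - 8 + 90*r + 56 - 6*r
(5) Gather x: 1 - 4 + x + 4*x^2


(1) = -9*s^2 + 20*s - 4
(2) = 9*x^2 + 14*x - 8
(3) = x^2 + x*(m + 1)
(4) = 36*r^2 + 84*r + 48
(5) = 4*x^2 + x - 3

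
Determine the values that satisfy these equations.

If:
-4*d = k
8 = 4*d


Then:
d = 2
k = -8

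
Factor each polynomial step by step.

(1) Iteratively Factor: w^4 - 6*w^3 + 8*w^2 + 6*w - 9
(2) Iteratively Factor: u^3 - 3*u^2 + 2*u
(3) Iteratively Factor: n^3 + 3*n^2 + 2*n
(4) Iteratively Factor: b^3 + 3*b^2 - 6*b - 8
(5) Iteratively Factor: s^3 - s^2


(1) = (w - 1)*(w^3 - 5*w^2 + 3*w + 9) = (w - 3)*(w - 1)*(w^2 - 2*w - 3) = (w - 3)^2*(w - 1)*(w + 1)
(2) = (u - 1)*(u^2 - 2*u) = (u - 2)*(u - 1)*(u)
(3) = (n + 1)*(n^2 + 2*n) = n*(n + 1)*(n + 2)
(4) = (b - 2)*(b^2 + 5*b + 4) = (b - 2)*(b + 4)*(b + 1)
(5) = (s - 1)*(s^2) = s*(s - 1)*(s)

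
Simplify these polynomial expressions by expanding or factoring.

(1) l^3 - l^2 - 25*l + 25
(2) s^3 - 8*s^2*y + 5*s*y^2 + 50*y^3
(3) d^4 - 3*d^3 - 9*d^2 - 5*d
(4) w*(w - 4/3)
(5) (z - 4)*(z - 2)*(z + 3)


(1) = (l - 5)*(l - 1)*(l + 5)
(2) = (s - 5*y)^2*(s + 2*y)
(3) = d*(d - 5)*(d + 1)^2
(4) = w^2 - 4*w/3
(5) = z^3 - 3*z^2 - 10*z + 24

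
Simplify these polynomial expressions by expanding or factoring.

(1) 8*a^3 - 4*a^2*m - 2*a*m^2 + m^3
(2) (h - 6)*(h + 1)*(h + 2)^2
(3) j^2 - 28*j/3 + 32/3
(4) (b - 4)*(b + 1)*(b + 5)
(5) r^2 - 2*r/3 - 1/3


(1) = (-2*a + m)^2*(2*a + m)
(2) = h^4 - h^3 - 22*h^2 - 44*h - 24
(3) = (j - 8)*(j - 4/3)
(4) = b^3 + 2*b^2 - 19*b - 20
(5) = (r - 1)*(r + 1/3)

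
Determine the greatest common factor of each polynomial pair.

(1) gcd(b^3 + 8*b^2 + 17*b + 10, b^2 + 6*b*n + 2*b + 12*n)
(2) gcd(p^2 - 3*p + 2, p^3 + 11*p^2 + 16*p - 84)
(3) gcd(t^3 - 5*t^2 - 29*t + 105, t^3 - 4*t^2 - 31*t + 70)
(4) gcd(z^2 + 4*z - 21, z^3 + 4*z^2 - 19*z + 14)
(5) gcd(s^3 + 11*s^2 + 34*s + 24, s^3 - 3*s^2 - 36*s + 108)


(1) = gcd((b + 1)*(b + 2)*(b + 5), (b + 2)*(b + 6*n)) = b + 2
(2) = gcd((p - 2)*(p - 1), (p - 2)*(p + 6)*(p + 7)) = p - 2
(3) = t^2 - 2*t - 35
(4) = z + 7
(5) = gcd((s + 1)*(s + 4)*(s + 6), (s - 6)*(s - 3)*(s + 6)) = s + 6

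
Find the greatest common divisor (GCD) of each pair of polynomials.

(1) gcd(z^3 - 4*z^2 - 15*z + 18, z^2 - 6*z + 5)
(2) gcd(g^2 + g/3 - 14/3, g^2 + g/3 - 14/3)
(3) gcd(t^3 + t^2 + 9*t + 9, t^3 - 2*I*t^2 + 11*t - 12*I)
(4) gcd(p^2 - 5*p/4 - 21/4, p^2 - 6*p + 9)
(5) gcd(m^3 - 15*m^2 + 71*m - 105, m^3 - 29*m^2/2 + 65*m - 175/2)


(1) = z - 1
(2) = g^2 + g/3 - 14/3
(3) = t + 3*I
(4) = p - 3
(5) = m^2 - 12*m + 35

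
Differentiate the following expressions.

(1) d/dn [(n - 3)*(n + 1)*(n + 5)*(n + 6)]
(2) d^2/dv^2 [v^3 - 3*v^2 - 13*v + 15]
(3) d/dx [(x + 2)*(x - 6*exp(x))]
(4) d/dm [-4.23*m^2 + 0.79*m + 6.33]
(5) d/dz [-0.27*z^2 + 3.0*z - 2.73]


(1) = 4*n^3 + 27*n^2 + 10*n - 93
(2) = 6*v - 6
(3) = x - (x + 2)*(6*exp(x) - 1) - 6*exp(x)
(4) = 0.79 - 8.46*m
(5) = 3.0 - 0.54*z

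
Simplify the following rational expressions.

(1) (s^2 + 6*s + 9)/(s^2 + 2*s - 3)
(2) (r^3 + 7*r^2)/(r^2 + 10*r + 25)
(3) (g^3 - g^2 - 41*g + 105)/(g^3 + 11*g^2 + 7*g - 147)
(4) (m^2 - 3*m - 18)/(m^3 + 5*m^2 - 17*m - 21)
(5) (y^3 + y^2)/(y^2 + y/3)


(1) = (s + 3)/(s - 1)
(2) = (r^3 + 7*r^2)/(r^2 + 10*r + 25)
(3) = (g - 5)/(g + 7)
(4) = (m^2 - 3*m - 18)/(m^3 + 5*m^2 - 17*m - 21)
(5) = (3*y^2 + 3*y)/(3*y + 1)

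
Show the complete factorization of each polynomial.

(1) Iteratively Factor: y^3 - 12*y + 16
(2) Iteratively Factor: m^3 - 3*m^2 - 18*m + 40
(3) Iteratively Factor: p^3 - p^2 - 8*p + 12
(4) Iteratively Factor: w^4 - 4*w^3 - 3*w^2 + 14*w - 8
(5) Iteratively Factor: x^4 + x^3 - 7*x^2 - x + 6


(1) = (y + 4)*(y^2 - 4*y + 4) = (y - 2)*(y + 4)*(y - 2)
(2) = (m + 4)*(m^2 - 7*m + 10) = (m - 5)*(m + 4)*(m - 2)
(3) = (p + 3)*(p^2 - 4*p + 4) = (p - 2)*(p + 3)*(p - 2)
(4) = (w + 2)*(w^3 - 6*w^2 + 9*w - 4) = (w - 1)*(w + 2)*(w^2 - 5*w + 4) = (w - 1)^2*(w + 2)*(w - 4)
(5) = (x + 3)*(x^3 - 2*x^2 - x + 2) = (x + 1)*(x + 3)*(x^2 - 3*x + 2) = (x - 2)*(x + 1)*(x + 3)*(x - 1)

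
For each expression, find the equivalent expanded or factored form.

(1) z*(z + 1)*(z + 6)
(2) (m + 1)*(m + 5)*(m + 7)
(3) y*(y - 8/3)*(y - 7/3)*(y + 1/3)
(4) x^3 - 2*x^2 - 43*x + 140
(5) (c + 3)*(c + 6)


(1) = z^3 + 7*z^2 + 6*z
(2) = m^3 + 13*m^2 + 47*m + 35
(3) = y^4 - 14*y^3/3 + 41*y^2/9 + 56*y/27
(4) = (x - 5)*(x - 4)*(x + 7)
(5) = c^2 + 9*c + 18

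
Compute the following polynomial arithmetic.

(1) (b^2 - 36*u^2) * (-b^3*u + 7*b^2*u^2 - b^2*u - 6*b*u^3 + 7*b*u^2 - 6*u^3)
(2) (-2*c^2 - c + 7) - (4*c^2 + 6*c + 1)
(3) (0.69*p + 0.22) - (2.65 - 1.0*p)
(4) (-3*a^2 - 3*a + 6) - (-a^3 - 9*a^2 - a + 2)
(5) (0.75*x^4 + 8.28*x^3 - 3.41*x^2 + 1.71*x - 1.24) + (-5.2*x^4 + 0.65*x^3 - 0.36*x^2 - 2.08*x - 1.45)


(1) = -b^5*u + 7*b^4*u^2 - b^4*u + 30*b^3*u^3 + 7*b^3*u^2 - 252*b^2*u^4 + 30*b^2*u^3 + 216*b*u^5 - 252*b*u^4 + 216*u^5
(2) = -6*c^2 - 7*c + 6
(3) = 1.69*p - 2.43
(4) = a^3 + 6*a^2 - 2*a + 4
(5) = -4.45*x^4 + 8.93*x^3 - 3.77*x^2 - 0.37*x - 2.69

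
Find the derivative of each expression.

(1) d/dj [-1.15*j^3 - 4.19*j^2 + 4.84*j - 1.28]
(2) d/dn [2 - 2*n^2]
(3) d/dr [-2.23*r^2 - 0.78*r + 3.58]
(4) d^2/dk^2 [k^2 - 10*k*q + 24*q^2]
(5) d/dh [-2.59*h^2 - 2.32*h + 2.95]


(1) = -3.45*j^2 - 8.38*j + 4.84
(2) = -4*n
(3) = -4.46*r - 0.78
(4) = 2
(5) = -5.18*h - 2.32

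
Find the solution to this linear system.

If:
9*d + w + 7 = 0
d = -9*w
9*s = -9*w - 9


Then:
d = -63/80
s = -87/80
w = 7/80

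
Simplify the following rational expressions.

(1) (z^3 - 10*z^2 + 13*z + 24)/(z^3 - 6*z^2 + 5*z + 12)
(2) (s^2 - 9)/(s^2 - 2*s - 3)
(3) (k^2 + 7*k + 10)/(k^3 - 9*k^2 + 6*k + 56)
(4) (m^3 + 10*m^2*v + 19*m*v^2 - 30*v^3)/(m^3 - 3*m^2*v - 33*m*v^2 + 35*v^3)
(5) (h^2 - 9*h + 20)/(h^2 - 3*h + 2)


(1) = (z - 8)/(z - 4)
(2) = (s + 3)/(s + 1)
(3) = (k + 5)/(k^2 - 11*k + 28)
(4) = (-m - 6*v)/(-m + 7*v)
(5) = (h^2 - 9*h + 20)/(h^2 - 3*h + 2)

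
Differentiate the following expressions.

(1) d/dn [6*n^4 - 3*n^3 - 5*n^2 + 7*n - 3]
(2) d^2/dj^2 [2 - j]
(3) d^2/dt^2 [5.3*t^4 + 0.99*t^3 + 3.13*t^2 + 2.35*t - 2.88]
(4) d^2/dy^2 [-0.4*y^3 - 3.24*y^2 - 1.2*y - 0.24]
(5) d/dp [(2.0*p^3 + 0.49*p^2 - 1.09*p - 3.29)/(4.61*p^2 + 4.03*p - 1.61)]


(1) = 24*n^3 - 9*n^2 - 10*n + 7
(2) = 0
(3) = 63.6*t^2 + 5.94*t + 6.26
(4) = -2.4*y - 6.48
(5) = (9.22*p^4 + 16.12*p^3 - 2.6604*p^2 + 28.756*p + 15.0136)/(21.2521*p^4 + 37.1566*p^3 + 1.3967*p^2 - 12.9766*p + 2.5921)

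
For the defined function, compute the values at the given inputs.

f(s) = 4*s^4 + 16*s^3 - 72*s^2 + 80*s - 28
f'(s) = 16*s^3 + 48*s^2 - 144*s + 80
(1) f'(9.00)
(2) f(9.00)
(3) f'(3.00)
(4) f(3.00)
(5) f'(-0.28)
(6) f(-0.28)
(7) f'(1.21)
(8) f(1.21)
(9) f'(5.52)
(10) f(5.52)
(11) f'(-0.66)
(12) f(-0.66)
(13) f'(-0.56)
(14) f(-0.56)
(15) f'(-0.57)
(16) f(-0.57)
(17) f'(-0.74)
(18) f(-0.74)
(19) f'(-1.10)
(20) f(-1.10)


(1) = 14336.00
(2) = 32768.00
(3) = 512.00
(4) = 320.00
(5) = 123.73
(6) = -56.37
(7) = 4.38
(8) = 0.30
(9) = 3438.84
(10) = 4624.66
(11) = 191.35
(12) = -116.00
(13) = 172.88
(14) = -97.80
(15) = 174.71
(16) = -99.53
(17) = 206.36
(18) = -131.91
(19) = 275.18
(20) = -218.56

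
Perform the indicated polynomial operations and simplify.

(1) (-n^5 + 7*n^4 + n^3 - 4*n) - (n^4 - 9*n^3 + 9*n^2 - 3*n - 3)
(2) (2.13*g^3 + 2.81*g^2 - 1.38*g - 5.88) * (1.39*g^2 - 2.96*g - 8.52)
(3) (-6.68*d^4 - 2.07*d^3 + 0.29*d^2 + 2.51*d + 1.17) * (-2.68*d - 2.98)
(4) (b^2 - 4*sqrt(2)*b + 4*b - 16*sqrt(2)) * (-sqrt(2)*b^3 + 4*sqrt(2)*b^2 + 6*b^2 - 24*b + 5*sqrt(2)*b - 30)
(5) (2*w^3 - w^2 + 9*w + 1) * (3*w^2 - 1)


(1) = -n^5 + 6*n^4 + 10*n^3 - 9*n^2 - n + 3
(2) = 2.9607*g^5 - 2.3989*g^4 - 28.3834*g^3 - 28.0296*g^2 + 29.1624*g + 50.0976
(3) = 17.9024*d^5 + 25.454*d^4 + 5.3914*d^3 - 7.591*d^2 - 10.6154*d - 3.4866
(4) = -sqrt(2)*b^5 + 14*b^4 - 3*sqrt(2)*b^3 - 294*b^2 + 20*sqrt(2)*b^2 - 280*b + 504*sqrt(2)*b + 480*sqrt(2)
(5) = 6*w^5 - 3*w^4 + 25*w^3 + 4*w^2 - 9*w - 1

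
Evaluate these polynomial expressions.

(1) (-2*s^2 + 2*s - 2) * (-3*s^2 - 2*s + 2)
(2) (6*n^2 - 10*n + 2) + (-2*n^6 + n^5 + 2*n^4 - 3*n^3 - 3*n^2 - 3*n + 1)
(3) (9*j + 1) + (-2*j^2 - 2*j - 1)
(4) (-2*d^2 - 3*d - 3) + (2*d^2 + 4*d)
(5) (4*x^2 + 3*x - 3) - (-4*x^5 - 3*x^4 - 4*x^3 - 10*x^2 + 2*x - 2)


(1) = 6*s^4 - 2*s^3 - 2*s^2 + 8*s - 4
(2) = -2*n^6 + n^5 + 2*n^4 - 3*n^3 + 3*n^2 - 13*n + 3
(3) = -2*j^2 + 7*j
(4) = d - 3
(5) = 4*x^5 + 3*x^4 + 4*x^3 + 14*x^2 + x - 1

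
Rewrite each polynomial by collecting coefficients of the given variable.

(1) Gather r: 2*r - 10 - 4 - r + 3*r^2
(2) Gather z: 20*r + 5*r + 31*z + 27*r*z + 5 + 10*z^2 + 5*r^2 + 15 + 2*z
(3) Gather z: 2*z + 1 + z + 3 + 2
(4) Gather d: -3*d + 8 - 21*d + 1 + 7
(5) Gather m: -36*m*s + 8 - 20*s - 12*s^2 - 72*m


(1) = 3*r^2 + r - 14
(2) = 5*r^2 + 25*r + 10*z^2 + z*(27*r + 33) + 20
(3) = 3*z + 6
(4) = 16 - 24*d
(5) = m*(-36*s - 72) - 12*s^2 - 20*s + 8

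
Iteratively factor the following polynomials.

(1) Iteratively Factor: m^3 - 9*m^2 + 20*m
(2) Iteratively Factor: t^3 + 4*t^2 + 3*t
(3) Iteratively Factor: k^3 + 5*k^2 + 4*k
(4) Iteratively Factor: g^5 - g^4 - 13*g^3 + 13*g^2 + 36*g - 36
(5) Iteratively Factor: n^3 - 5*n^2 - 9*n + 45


(1) = (m - 5)*(m^2 - 4*m) = (m - 5)*(m - 4)*(m)
(2) = (t)*(t^2 + 4*t + 3) = t*(t + 3)*(t + 1)
(3) = (k + 4)*(k^2 + k) = (k + 1)*(k + 4)*(k)
(4) = (g + 3)*(g^4 - 4*g^3 - g^2 + 16*g - 12) = (g + 2)*(g + 3)*(g^3 - 6*g^2 + 11*g - 6) = (g - 1)*(g + 2)*(g + 3)*(g^2 - 5*g + 6) = (g - 3)*(g - 1)*(g + 2)*(g + 3)*(g - 2)
(5) = (n - 3)*(n^2 - 2*n - 15) = (n - 3)*(n + 3)*(n - 5)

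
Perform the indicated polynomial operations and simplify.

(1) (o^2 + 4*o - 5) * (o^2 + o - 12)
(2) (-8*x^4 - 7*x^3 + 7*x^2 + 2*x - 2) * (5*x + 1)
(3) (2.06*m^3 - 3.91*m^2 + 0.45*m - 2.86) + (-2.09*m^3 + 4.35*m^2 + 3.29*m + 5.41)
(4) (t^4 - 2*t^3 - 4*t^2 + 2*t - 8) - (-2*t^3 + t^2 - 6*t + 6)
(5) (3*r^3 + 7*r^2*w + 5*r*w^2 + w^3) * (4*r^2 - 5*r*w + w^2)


(1) = o^4 + 5*o^3 - 13*o^2 - 53*o + 60
(2) = -40*x^5 - 43*x^4 + 28*x^3 + 17*x^2 - 8*x - 2
(3) = -0.03*m^3 + 0.44*m^2 + 3.74*m + 2.55
(4) = t^4 - 5*t^2 + 8*t - 14
(5) = 12*r^5 + 13*r^4*w - 12*r^3*w^2 - 14*r^2*w^3 + w^5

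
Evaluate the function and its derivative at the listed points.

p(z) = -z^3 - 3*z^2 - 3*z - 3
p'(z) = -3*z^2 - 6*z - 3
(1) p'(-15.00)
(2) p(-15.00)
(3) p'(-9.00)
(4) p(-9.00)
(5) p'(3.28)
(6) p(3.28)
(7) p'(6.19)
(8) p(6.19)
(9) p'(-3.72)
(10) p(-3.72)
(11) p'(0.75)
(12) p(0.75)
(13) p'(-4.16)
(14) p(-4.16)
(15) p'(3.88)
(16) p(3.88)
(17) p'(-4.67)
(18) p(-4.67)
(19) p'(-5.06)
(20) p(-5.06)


(1) = -588.00
(2) = 2742.00
(3) = -192.00
(4) = 510.00
(5) = -54.96
(6) = -80.40
(7) = -155.09
(8) = -373.69
(9) = -22.20
(10) = 18.12
(11) = -9.19
(12) = -7.36
(13) = -29.96
(14) = 29.55
(15) = -71.44
(16) = -118.21
(17) = -40.41
(18) = 47.43
(19) = -49.45
(20) = 64.92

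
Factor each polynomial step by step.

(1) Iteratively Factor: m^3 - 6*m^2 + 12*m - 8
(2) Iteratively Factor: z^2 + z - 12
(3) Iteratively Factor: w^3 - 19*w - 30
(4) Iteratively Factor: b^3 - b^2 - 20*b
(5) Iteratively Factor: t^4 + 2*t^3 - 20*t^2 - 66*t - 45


(1) = (m - 2)*(m^2 - 4*m + 4) = (m - 2)^2*(m - 2)
(2) = (z - 3)*(z + 4)
(3) = (w + 3)*(w^2 - 3*w - 10) = (w - 5)*(w + 3)*(w + 2)
(4) = (b - 5)*(b^2 + 4*b) = b*(b - 5)*(b + 4)
(5) = (t + 3)*(t^3 - t^2 - 17*t - 15) = (t + 1)*(t + 3)*(t^2 - 2*t - 15) = (t + 1)*(t + 3)^2*(t - 5)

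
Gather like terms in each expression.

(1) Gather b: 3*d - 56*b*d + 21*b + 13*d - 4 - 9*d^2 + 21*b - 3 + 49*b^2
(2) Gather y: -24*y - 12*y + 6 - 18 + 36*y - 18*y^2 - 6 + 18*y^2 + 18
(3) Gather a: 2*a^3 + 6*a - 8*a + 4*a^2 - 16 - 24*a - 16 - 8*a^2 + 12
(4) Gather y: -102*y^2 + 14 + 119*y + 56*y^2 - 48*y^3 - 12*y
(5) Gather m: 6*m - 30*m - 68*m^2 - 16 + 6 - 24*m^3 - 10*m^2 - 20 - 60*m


(1) = 49*b^2 + b*(42 - 56*d) - 9*d^2 + 16*d - 7
(2) = 0
(3) = 2*a^3 - 4*a^2 - 26*a - 20
(4) = -48*y^3 - 46*y^2 + 107*y + 14
(5) = -24*m^3 - 78*m^2 - 84*m - 30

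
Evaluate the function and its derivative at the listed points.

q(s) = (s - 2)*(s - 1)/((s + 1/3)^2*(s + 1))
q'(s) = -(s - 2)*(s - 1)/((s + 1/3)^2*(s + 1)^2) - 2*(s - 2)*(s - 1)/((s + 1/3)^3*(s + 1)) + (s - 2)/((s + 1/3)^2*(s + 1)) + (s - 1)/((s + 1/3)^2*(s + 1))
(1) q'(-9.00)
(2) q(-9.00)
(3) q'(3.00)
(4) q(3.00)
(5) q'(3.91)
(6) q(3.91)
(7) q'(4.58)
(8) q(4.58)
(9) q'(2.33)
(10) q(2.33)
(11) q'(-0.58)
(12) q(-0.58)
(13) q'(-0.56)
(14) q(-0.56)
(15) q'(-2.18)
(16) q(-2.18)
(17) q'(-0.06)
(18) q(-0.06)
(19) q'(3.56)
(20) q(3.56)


(1) = -0.03
(2) = -0.18
(3) = 0.03
(4) = 0.04
(5) = 0.01
(6) = 0.06
(7) = 0.01
(8) = 0.07
(9) = 0.05
(10) = 0.02
(11) = 750.79
(12) = 159.52
(13) = 975.01
(14) = 176.66
(15) = -4.55
(16) = -3.30
(17) = -305.01
(18) = 31.09
(19) = 0.02
(20) = 0.06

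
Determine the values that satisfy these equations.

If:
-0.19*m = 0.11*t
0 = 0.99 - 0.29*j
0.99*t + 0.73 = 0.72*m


Then:
j = 3.41
m = 0.30
t = -0.52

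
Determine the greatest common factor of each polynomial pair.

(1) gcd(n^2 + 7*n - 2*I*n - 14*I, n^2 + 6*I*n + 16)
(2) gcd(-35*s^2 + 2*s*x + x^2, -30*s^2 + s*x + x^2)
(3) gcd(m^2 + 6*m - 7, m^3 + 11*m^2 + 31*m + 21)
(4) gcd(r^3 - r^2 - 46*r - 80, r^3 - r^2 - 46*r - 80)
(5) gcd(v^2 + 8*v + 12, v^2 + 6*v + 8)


(1) = gcd((n + 7)*(n - 2*I), (n - 2*I)*(n + 8*I)) = n - 2*I
(2) = -5*s + x
(3) = m + 7
(4) = r^3 - r^2 - 46*r - 80
(5) = gcd((v + 2)*(v + 6), (v + 2)*(v + 4)) = v + 2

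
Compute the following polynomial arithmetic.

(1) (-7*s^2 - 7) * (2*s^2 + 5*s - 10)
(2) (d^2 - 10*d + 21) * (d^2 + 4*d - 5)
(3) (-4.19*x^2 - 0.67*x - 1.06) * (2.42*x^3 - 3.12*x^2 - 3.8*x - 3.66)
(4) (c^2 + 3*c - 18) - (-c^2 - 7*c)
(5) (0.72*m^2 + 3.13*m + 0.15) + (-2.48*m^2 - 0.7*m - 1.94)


(1) = -14*s^4 - 35*s^3 + 56*s^2 - 35*s + 70
(2) = d^4 - 6*d^3 - 24*d^2 + 134*d - 105
(3) = -10.1398*x^5 + 11.4514*x^4 + 15.4472*x^3 + 21.1886*x^2 + 6.4802*x + 3.8796
(4) = 2*c^2 + 10*c - 18
(5) = -1.76*m^2 + 2.43*m - 1.79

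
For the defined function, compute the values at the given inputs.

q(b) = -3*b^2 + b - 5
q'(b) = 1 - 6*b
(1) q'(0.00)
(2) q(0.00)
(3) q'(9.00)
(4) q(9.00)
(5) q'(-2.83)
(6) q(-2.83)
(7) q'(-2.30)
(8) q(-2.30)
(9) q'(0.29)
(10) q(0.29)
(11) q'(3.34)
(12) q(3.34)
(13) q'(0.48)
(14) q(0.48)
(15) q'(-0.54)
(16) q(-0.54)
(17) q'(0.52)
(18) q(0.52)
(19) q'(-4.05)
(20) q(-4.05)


(1) = 1.00
(2) = -5.00
(3) = -53.00
(4) = -239.00
(5) = 17.98
(6) = -31.86
(7) = 14.80
(8) = -23.17
(9) = -0.74
(10) = -4.96
(11) = -19.04
(12) = -35.13
(13) = -1.88
(14) = -5.21
(15) = 4.24
(16) = -6.41
(17) = -2.12
(18) = -5.29
(19) = 25.30
(20) = -58.26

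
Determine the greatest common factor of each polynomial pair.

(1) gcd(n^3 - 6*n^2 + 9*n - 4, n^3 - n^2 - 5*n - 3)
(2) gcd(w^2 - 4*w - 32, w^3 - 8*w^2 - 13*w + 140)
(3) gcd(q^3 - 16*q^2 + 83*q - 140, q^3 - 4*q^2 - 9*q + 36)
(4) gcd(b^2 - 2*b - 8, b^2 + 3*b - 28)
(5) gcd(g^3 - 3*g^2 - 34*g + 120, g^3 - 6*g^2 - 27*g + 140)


(1) = 1
(2) = w + 4
(3) = gcd((q - 7)*(q - 5)*(q - 4), (q - 4)*(q - 3)*(q + 3)) = q - 4
(4) = gcd((b - 4)*(b + 2), (b - 4)*(b + 7)) = b - 4
(5) = g - 4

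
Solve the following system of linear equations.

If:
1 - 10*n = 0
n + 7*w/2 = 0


Then:
n = 1/10
w = -1/35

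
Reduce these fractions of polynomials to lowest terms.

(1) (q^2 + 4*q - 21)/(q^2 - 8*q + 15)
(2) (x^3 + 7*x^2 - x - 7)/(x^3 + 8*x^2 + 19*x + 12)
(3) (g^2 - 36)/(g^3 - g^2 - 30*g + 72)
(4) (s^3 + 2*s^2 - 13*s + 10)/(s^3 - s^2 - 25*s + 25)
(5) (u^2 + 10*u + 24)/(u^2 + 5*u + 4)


(1) = (q + 7)/(q - 5)
(2) = (x^2 + 6*x - 7)/(x^2 + 7*x + 12)
(3) = (g - 6)/(g^2 - 7*g + 12)
(4) = (s - 2)/(s - 5)
(5) = (u + 6)/(u + 1)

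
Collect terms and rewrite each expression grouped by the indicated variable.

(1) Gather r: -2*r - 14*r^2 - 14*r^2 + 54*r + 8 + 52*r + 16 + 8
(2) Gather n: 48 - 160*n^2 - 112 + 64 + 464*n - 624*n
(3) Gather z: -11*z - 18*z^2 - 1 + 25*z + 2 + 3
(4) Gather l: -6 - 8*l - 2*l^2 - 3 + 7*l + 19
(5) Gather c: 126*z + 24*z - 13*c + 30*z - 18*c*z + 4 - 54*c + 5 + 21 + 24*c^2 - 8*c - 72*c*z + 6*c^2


(1) = -28*r^2 + 104*r + 32
(2) = -160*n^2 - 160*n
(3) = -18*z^2 + 14*z + 4
(4) = -2*l^2 - l + 10
(5) = 30*c^2 + c*(-90*z - 75) + 180*z + 30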